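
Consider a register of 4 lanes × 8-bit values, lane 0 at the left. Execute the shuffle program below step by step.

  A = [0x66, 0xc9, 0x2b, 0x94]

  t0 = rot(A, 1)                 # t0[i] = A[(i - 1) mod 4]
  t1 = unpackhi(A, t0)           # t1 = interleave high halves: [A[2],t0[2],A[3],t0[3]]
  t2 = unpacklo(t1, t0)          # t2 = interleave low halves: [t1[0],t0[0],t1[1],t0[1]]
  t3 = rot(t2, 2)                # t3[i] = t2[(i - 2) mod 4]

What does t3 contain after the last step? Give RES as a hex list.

RES = [ 0xc9  0x66  0x2b  0x94 ]

t0 = [0x94, 0x66, 0xc9, 0x2b]
t1 = [0x2b, 0xc9, 0x94, 0x2b]
t2 = [0x2b, 0x94, 0xc9, 0x66]
t3 = [0xc9, 0x66, 0x2b, 0x94]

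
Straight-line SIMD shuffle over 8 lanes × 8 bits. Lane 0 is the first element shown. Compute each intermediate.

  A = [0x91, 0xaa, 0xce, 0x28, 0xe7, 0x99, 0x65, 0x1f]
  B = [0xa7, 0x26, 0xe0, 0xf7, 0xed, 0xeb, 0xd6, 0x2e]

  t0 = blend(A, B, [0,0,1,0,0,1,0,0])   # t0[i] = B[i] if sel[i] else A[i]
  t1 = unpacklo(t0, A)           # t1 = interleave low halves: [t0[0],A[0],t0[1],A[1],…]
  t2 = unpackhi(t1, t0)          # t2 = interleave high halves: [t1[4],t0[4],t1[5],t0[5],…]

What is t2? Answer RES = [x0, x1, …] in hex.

RES = [0xe0, 0xe7, 0xce, 0xeb, 0x28, 0x65, 0x28, 0x1f]

  t0: 91 aa e0 28 e7 eb 65 1f
  t1: 91 91 aa aa e0 ce 28 28
  t2: e0 e7 ce eb 28 65 28 1f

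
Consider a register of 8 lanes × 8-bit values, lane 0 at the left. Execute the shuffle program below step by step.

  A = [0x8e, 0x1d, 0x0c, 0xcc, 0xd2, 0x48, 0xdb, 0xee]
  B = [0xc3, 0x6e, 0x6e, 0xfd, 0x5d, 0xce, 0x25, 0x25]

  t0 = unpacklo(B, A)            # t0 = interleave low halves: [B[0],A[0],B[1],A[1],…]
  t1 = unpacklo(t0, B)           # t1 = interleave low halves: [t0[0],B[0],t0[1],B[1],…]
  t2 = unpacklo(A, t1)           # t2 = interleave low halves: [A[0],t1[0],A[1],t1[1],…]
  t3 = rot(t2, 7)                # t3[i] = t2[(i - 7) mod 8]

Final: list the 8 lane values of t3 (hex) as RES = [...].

RES = [ 0xc3  0x1d  0xc3  0x0c  0x8e  0xcc  0x6e  0x8e ]

t0 = [0xc3, 0x8e, 0x6e, 0x1d, 0x6e, 0x0c, 0xfd, 0xcc]
t1 = [0xc3, 0xc3, 0x8e, 0x6e, 0x6e, 0x6e, 0x1d, 0xfd]
t2 = [0x8e, 0xc3, 0x1d, 0xc3, 0x0c, 0x8e, 0xcc, 0x6e]
t3 = [0xc3, 0x1d, 0xc3, 0x0c, 0x8e, 0xcc, 0x6e, 0x8e]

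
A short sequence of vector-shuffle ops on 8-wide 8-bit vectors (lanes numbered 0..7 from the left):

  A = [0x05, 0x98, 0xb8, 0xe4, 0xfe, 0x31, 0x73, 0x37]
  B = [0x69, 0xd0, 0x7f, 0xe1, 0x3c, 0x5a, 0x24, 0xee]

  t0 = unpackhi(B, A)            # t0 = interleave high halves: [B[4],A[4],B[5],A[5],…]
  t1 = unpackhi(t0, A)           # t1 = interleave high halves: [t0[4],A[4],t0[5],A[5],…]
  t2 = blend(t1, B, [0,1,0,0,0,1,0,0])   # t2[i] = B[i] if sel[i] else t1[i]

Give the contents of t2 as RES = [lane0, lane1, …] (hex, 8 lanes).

RES = [ 0x24  0xd0  0x73  0x31  0xee  0x5a  0x37  0x37 ]

  t0: 3c fe 5a 31 24 73 ee 37
  t1: 24 fe 73 31 ee 73 37 37
  t2: 24 d0 73 31 ee 5a 37 37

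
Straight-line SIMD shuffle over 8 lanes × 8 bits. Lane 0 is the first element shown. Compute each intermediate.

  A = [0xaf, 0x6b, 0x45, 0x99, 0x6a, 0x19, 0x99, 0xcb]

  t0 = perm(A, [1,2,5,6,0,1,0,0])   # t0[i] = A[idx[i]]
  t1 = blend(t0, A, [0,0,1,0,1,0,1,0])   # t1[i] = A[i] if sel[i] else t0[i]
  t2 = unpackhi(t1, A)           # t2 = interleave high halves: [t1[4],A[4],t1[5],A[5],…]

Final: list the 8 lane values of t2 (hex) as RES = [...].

RES = [0x6a, 0x6a, 0x6b, 0x19, 0x99, 0x99, 0xaf, 0xcb]

→ t0 |6b|45|19|99|af|6b|af|af|
→ t1 |6b|45|45|99|6a|6b|99|af|
→ t2 |6a|6a|6b|19|99|99|af|cb|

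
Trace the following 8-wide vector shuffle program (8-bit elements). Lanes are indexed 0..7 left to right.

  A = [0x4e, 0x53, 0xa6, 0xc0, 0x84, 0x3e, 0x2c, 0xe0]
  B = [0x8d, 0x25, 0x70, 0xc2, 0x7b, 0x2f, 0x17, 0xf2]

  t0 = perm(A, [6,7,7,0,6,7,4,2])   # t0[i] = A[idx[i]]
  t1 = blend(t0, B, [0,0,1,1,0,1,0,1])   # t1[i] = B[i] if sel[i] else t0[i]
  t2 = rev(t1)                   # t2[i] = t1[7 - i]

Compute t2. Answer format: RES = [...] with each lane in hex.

  t0: 2c e0 e0 4e 2c e0 84 a6
  t1: 2c e0 70 c2 2c 2f 84 f2
  t2: f2 84 2f 2c c2 70 e0 2c

RES = [ 0xf2  0x84  0x2f  0x2c  0xc2  0x70  0xe0  0x2c ]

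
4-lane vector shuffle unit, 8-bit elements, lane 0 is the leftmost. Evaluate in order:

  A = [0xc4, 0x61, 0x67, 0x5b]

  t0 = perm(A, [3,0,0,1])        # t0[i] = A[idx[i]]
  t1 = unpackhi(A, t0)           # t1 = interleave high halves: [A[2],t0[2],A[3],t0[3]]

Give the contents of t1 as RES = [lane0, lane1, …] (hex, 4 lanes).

RES = [ 0x67  0xc4  0x5b  0x61 ]

  t0: 5b c4 c4 61
  t1: 67 c4 5b 61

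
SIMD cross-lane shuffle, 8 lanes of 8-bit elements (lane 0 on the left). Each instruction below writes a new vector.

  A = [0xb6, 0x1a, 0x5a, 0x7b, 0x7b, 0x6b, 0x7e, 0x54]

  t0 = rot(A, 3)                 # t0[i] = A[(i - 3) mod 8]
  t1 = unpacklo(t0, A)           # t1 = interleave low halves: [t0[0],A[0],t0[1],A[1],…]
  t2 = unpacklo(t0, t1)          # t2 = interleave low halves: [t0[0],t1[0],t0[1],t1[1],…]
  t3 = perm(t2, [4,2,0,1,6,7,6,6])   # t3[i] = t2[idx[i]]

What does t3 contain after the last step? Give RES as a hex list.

RES = [0x54, 0x7e, 0x6b, 0x6b, 0xb6, 0x1a, 0xb6, 0xb6]

→ t0 |6b|7e|54|b6|1a|5a|7b|7b|
→ t1 |6b|b6|7e|1a|54|5a|b6|7b|
→ t2 |6b|6b|7e|b6|54|7e|b6|1a|
→ t3 |54|7e|6b|6b|b6|1a|b6|b6|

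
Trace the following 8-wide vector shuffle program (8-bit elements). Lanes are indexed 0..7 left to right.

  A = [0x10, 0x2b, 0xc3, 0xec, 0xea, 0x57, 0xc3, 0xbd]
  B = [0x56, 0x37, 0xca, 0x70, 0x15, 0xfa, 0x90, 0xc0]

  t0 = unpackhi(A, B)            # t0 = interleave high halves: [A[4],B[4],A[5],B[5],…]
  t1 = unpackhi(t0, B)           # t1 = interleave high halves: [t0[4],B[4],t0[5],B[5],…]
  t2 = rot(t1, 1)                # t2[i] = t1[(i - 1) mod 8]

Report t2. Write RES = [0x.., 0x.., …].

RES = [ 0xc0  0xc3  0x15  0x90  0xfa  0xbd  0x90  0xc0 ]

t0 = [0xea, 0x15, 0x57, 0xfa, 0xc3, 0x90, 0xbd, 0xc0]
t1 = [0xc3, 0x15, 0x90, 0xfa, 0xbd, 0x90, 0xc0, 0xc0]
t2 = [0xc0, 0xc3, 0x15, 0x90, 0xfa, 0xbd, 0x90, 0xc0]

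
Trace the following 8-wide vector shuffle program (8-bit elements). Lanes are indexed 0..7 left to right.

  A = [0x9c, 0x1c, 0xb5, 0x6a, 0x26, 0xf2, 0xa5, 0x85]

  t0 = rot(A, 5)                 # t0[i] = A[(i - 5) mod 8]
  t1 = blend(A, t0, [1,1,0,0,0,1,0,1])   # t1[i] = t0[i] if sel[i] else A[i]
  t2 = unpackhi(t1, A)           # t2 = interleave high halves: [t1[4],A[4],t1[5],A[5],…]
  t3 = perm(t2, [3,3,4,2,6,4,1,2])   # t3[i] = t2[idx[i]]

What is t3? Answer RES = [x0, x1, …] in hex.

RES = [ 0xf2  0xf2  0xa5  0x9c  0xb5  0xa5  0x26  0x9c ]

  t0: 6a 26 f2 a5 85 9c 1c b5
  t1: 6a 26 b5 6a 26 9c a5 b5
  t2: 26 26 9c f2 a5 a5 b5 85
  t3: f2 f2 a5 9c b5 a5 26 9c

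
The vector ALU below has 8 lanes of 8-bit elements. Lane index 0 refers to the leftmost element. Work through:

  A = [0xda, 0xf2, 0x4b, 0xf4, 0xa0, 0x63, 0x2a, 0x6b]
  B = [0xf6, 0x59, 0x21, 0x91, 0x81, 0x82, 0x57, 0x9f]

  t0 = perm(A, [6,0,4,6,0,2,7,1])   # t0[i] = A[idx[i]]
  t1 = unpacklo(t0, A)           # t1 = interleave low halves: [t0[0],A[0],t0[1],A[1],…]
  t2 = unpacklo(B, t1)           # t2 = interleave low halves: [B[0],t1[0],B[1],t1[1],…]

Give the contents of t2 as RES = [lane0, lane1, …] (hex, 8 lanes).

t0 = [0x2a, 0xda, 0xa0, 0x2a, 0xda, 0x4b, 0x6b, 0xf2]
t1 = [0x2a, 0xda, 0xda, 0xf2, 0xa0, 0x4b, 0x2a, 0xf4]
t2 = [0xf6, 0x2a, 0x59, 0xda, 0x21, 0xda, 0x91, 0xf2]

RES = [ 0xf6  0x2a  0x59  0xda  0x21  0xda  0x91  0xf2 ]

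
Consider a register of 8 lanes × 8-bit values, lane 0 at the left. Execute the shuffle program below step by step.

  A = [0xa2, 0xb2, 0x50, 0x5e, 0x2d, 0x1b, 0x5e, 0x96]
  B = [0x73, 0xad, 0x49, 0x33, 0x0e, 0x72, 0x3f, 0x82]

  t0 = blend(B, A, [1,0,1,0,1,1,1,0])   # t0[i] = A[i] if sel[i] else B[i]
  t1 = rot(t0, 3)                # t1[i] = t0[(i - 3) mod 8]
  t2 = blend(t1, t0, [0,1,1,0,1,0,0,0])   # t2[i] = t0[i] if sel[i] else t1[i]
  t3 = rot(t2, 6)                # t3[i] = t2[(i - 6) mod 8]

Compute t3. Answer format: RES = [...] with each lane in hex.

→ t0 |a2|ad|50|33|2d|1b|5e|82|
→ t1 |1b|5e|82|a2|ad|50|33|2d|
→ t2 |1b|ad|50|a2|2d|50|33|2d|
→ t3 |50|a2|2d|50|33|2d|1b|ad|

RES = [ 0x50  0xa2  0x2d  0x50  0x33  0x2d  0x1b  0xad ]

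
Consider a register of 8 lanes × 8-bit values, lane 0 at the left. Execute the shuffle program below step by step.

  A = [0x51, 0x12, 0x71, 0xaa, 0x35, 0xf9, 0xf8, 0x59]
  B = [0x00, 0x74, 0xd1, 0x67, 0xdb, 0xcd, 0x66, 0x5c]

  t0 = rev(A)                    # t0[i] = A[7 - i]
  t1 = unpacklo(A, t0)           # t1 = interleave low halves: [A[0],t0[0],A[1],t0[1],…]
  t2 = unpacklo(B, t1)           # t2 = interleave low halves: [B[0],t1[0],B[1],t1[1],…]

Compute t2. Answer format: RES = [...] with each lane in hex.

→ t0 |59|f8|f9|35|aa|71|12|51|
→ t1 |51|59|12|f8|71|f9|aa|35|
→ t2 |00|51|74|59|d1|12|67|f8|

RES = [ 0x00  0x51  0x74  0x59  0xd1  0x12  0x67  0xf8 ]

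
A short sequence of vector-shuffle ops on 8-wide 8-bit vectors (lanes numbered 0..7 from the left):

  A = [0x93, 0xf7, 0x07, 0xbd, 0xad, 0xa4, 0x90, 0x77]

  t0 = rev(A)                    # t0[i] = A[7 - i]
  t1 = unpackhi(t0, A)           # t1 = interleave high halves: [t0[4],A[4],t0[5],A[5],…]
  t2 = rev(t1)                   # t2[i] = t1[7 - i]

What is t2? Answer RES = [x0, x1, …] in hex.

RES = [0x77, 0x93, 0x90, 0xf7, 0xa4, 0x07, 0xad, 0xbd]

t0 = [0x77, 0x90, 0xa4, 0xad, 0xbd, 0x07, 0xf7, 0x93]
t1 = [0xbd, 0xad, 0x07, 0xa4, 0xf7, 0x90, 0x93, 0x77]
t2 = [0x77, 0x93, 0x90, 0xf7, 0xa4, 0x07, 0xad, 0xbd]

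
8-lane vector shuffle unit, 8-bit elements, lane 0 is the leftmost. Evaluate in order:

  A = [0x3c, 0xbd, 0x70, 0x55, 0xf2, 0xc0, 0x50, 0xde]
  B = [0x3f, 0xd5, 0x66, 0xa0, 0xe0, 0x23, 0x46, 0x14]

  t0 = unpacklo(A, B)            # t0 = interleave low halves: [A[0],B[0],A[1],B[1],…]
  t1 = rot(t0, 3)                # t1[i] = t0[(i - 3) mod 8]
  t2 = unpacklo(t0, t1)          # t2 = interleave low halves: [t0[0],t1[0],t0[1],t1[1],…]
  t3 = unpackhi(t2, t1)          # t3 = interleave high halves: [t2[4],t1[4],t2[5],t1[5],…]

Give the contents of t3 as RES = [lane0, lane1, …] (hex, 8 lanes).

RES = [0xbd, 0x3f, 0xa0, 0xbd, 0xd5, 0xd5, 0x3c, 0x70]

→ t0 |3c|3f|bd|d5|70|66|55|a0|
→ t1 |66|55|a0|3c|3f|bd|d5|70|
→ t2 |3c|66|3f|55|bd|a0|d5|3c|
→ t3 |bd|3f|a0|bd|d5|d5|3c|70|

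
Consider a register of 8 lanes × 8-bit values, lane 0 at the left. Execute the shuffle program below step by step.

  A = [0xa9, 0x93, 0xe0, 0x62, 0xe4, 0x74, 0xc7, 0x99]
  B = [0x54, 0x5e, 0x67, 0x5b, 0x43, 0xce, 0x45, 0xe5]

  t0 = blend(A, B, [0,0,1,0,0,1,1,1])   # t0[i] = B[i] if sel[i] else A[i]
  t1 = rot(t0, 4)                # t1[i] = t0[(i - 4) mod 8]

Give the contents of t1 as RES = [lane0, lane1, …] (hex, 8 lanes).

→ t0 |a9|93|67|62|e4|ce|45|e5|
→ t1 |e4|ce|45|e5|a9|93|67|62|

RES = [0xe4, 0xce, 0x45, 0xe5, 0xa9, 0x93, 0x67, 0x62]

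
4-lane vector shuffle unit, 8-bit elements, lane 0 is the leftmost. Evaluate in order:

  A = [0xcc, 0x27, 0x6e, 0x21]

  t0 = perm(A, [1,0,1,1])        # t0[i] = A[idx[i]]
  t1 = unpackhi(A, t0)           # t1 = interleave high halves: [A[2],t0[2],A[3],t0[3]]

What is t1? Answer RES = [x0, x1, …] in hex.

→ t0 |27|cc|27|27|
→ t1 |6e|27|21|27|

RES = [0x6e, 0x27, 0x21, 0x27]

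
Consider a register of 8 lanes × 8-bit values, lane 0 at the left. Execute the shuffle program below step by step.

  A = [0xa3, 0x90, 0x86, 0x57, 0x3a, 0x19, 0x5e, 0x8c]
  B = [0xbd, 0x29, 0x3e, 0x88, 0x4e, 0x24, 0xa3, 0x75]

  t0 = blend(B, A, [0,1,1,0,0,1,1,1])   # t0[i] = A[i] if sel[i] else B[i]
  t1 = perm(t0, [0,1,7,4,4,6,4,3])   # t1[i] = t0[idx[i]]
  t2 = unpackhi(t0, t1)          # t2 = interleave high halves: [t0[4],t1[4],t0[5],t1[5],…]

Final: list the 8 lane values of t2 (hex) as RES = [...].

  t0: bd 90 86 88 4e 19 5e 8c
  t1: bd 90 8c 4e 4e 5e 4e 88
  t2: 4e 4e 19 5e 5e 4e 8c 88

RES = [0x4e, 0x4e, 0x19, 0x5e, 0x5e, 0x4e, 0x8c, 0x88]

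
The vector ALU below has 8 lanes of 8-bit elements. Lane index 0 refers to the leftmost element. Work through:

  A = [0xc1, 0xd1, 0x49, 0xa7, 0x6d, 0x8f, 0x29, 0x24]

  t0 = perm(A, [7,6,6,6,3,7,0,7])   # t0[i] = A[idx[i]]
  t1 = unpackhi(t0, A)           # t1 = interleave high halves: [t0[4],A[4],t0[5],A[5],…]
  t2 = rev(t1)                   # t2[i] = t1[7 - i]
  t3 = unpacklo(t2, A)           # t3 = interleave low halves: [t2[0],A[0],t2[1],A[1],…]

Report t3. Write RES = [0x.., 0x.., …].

  t0: 24 29 29 29 a7 24 c1 24
  t1: a7 6d 24 8f c1 29 24 24
  t2: 24 24 29 c1 8f 24 6d a7
  t3: 24 c1 24 d1 29 49 c1 a7

RES = [ 0x24  0xc1  0x24  0xd1  0x29  0x49  0xc1  0xa7 ]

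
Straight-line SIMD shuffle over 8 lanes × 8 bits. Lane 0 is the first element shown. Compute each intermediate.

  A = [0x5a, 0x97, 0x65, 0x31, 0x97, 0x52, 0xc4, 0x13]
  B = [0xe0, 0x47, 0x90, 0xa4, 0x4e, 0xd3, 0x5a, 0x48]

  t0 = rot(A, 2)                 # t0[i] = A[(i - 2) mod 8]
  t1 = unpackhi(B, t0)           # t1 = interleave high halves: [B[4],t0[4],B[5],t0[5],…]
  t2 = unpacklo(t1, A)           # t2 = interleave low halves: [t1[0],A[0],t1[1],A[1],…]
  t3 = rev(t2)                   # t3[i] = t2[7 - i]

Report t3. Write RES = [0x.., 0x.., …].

→ t0 |c4|13|5a|97|65|31|97|52|
→ t1 |4e|65|d3|31|5a|97|48|52|
→ t2 |4e|5a|65|97|d3|65|31|31|
→ t3 |31|31|65|d3|97|65|5a|4e|

RES = [0x31, 0x31, 0x65, 0xd3, 0x97, 0x65, 0x5a, 0x4e]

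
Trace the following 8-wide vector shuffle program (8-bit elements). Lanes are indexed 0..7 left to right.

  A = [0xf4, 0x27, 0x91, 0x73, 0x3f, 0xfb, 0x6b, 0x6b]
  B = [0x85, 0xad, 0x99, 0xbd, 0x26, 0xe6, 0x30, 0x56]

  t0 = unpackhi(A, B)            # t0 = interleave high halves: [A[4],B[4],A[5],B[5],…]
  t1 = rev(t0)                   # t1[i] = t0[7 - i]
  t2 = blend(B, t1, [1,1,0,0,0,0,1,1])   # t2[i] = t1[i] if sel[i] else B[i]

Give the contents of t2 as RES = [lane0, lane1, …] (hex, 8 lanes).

RES = [0x56, 0x6b, 0x99, 0xbd, 0x26, 0xe6, 0x26, 0x3f]

t0 = [0x3f, 0x26, 0xfb, 0xe6, 0x6b, 0x30, 0x6b, 0x56]
t1 = [0x56, 0x6b, 0x30, 0x6b, 0xe6, 0xfb, 0x26, 0x3f]
t2 = [0x56, 0x6b, 0x99, 0xbd, 0x26, 0xe6, 0x26, 0x3f]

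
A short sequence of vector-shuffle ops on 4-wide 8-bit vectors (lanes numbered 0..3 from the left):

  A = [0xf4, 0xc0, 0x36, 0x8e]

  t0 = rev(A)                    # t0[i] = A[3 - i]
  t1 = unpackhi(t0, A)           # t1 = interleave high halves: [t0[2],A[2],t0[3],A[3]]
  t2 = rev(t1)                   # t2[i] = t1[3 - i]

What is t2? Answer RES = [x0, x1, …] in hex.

RES = [ 0x8e  0xf4  0x36  0xc0 ]

t0 = [0x8e, 0x36, 0xc0, 0xf4]
t1 = [0xc0, 0x36, 0xf4, 0x8e]
t2 = [0x8e, 0xf4, 0x36, 0xc0]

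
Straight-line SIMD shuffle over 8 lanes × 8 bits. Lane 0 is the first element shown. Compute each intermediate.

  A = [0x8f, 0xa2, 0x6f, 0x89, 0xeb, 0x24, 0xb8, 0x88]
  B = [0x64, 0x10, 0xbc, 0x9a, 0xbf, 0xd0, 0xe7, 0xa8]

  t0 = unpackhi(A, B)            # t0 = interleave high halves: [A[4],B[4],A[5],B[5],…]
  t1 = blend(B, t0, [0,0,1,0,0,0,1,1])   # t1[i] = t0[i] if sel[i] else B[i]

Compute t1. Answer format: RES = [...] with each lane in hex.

  t0: eb bf 24 d0 b8 e7 88 a8
  t1: 64 10 24 9a bf d0 88 a8

RES = [ 0x64  0x10  0x24  0x9a  0xbf  0xd0  0x88  0xa8 ]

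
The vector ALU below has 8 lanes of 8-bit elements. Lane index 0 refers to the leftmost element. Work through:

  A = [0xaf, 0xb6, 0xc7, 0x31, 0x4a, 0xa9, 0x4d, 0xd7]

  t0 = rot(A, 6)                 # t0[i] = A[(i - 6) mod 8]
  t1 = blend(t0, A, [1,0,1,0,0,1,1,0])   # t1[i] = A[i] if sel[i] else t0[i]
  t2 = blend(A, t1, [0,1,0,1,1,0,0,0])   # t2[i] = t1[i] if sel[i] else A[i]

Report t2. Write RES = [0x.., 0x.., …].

RES = [0xaf, 0x31, 0xc7, 0xa9, 0x4d, 0xa9, 0x4d, 0xd7]

  t0: c7 31 4a a9 4d d7 af b6
  t1: af 31 c7 a9 4d a9 4d b6
  t2: af 31 c7 a9 4d a9 4d d7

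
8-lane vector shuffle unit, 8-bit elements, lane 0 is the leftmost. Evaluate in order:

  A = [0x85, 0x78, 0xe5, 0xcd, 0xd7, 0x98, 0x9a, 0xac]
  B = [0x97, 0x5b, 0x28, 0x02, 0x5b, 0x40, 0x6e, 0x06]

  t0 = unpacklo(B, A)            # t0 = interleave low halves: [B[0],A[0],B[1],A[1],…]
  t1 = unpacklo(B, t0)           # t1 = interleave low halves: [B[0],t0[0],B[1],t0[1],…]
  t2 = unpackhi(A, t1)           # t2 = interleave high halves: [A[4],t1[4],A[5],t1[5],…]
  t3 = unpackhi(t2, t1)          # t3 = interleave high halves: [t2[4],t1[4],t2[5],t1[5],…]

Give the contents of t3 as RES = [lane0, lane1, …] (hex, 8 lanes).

RES = [ 0x9a  0x28  0x02  0x5b  0xac  0x02  0x78  0x78 ]

  t0: 97 85 5b 78 28 e5 02 cd
  t1: 97 97 5b 85 28 5b 02 78
  t2: d7 28 98 5b 9a 02 ac 78
  t3: 9a 28 02 5b ac 02 78 78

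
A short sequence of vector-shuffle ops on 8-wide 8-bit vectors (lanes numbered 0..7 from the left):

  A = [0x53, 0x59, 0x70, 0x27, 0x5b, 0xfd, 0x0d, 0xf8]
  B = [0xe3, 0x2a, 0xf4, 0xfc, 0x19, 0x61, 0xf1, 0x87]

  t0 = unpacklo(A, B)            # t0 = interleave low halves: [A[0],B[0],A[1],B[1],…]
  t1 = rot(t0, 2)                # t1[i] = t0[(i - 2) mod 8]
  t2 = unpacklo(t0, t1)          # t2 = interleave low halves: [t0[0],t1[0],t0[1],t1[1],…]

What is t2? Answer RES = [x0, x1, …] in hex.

RES = [ 0x53  0x27  0xe3  0xfc  0x59  0x53  0x2a  0xe3 ]

  t0: 53 e3 59 2a 70 f4 27 fc
  t1: 27 fc 53 e3 59 2a 70 f4
  t2: 53 27 e3 fc 59 53 2a e3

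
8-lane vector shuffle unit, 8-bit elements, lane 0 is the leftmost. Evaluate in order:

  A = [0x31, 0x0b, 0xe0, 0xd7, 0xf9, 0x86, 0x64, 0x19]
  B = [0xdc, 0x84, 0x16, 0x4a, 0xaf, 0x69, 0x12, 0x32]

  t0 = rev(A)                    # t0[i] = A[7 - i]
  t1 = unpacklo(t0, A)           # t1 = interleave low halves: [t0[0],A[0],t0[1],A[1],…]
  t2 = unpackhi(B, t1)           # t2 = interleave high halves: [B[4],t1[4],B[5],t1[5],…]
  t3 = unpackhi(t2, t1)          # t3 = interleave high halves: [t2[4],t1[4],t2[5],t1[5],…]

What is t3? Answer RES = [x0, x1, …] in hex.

t0 = [0x19, 0x64, 0x86, 0xf9, 0xd7, 0xe0, 0x0b, 0x31]
t1 = [0x19, 0x31, 0x64, 0x0b, 0x86, 0xe0, 0xf9, 0xd7]
t2 = [0xaf, 0x86, 0x69, 0xe0, 0x12, 0xf9, 0x32, 0xd7]
t3 = [0x12, 0x86, 0xf9, 0xe0, 0x32, 0xf9, 0xd7, 0xd7]

RES = [0x12, 0x86, 0xf9, 0xe0, 0x32, 0xf9, 0xd7, 0xd7]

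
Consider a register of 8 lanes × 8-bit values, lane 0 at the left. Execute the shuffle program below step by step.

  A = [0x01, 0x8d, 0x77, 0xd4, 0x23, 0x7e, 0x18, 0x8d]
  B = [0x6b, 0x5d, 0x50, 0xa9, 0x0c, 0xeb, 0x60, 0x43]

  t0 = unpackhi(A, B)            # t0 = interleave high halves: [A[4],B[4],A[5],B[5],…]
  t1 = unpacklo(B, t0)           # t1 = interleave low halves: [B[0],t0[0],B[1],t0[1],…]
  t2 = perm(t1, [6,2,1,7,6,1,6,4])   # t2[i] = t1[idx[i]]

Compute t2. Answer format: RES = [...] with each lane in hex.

RES = [ 0xa9  0x5d  0x23  0xeb  0xa9  0x23  0xa9  0x50 ]

t0 = [0x23, 0x0c, 0x7e, 0xeb, 0x18, 0x60, 0x8d, 0x43]
t1 = [0x6b, 0x23, 0x5d, 0x0c, 0x50, 0x7e, 0xa9, 0xeb]
t2 = [0xa9, 0x5d, 0x23, 0xeb, 0xa9, 0x23, 0xa9, 0x50]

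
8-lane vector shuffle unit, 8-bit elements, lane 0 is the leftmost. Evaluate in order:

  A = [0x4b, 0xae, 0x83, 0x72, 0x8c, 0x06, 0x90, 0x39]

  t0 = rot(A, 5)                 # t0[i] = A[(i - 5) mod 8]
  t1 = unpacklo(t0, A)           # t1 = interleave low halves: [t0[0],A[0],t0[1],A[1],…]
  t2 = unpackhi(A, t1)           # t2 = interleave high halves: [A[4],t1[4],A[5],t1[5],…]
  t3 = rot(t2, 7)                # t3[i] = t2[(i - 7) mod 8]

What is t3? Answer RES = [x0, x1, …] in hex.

→ t0 |72|8c|06|90|39|4b|ae|83|
→ t1 |72|4b|8c|ae|06|83|90|72|
→ t2 |8c|06|06|83|90|90|39|72|
→ t3 |06|06|83|90|90|39|72|8c|

RES = [ 0x06  0x06  0x83  0x90  0x90  0x39  0x72  0x8c ]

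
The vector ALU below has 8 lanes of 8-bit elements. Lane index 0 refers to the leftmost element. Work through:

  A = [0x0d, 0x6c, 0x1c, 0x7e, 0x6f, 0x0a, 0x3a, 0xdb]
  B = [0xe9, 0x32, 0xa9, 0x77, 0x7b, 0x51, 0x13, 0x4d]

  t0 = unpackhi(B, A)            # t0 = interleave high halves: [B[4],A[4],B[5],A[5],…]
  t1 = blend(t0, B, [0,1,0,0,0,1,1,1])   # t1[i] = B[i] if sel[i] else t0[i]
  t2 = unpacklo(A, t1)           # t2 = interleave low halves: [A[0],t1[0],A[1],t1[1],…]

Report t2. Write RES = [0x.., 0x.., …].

RES = [0x0d, 0x7b, 0x6c, 0x32, 0x1c, 0x51, 0x7e, 0x0a]

t0 = [0x7b, 0x6f, 0x51, 0x0a, 0x13, 0x3a, 0x4d, 0xdb]
t1 = [0x7b, 0x32, 0x51, 0x0a, 0x13, 0x51, 0x13, 0x4d]
t2 = [0x0d, 0x7b, 0x6c, 0x32, 0x1c, 0x51, 0x7e, 0x0a]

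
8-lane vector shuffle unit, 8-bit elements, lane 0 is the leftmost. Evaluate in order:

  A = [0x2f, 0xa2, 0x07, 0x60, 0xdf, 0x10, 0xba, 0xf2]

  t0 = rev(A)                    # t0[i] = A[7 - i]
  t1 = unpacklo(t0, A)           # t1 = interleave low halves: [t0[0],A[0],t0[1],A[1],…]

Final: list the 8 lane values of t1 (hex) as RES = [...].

t0 = [0xf2, 0xba, 0x10, 0xdf, 0x60, 0x07, 0xa2, 0x2f]
t1 = [0xf2, 0x2f, 0xba, 0xa2, 0x10, 0x07, 0xdf, 0x60]

RES = [ 0xf2  0x2f  0xba  0xa2  0x10  0x07  0xdf  0x60 ]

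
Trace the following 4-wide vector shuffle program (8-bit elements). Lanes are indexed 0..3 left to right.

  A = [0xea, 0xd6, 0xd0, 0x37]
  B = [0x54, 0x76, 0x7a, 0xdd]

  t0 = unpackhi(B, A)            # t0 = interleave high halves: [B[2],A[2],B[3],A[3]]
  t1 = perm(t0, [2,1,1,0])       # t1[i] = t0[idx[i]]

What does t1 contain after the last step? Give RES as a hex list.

  t0: 7a d0 dd 37
  t1: dd d0 d0 7a

RES = [ 0xdd  0xd0  0xd0  0x7a ]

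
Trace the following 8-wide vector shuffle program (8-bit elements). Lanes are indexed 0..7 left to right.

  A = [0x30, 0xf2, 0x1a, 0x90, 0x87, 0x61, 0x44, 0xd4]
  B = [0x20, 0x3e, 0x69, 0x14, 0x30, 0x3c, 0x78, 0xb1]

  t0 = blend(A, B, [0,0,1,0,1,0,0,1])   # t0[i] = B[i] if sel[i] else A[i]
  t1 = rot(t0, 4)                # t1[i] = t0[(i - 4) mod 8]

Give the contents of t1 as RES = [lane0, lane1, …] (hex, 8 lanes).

  t0: 30 f2 69 90 30 61 44 b1
  t1: 30 61 44 b1 30 f2 69 90

RES = [ 0x30  0x61  0x44  0xb1  0x30  0xf2  0x69  0x90 ]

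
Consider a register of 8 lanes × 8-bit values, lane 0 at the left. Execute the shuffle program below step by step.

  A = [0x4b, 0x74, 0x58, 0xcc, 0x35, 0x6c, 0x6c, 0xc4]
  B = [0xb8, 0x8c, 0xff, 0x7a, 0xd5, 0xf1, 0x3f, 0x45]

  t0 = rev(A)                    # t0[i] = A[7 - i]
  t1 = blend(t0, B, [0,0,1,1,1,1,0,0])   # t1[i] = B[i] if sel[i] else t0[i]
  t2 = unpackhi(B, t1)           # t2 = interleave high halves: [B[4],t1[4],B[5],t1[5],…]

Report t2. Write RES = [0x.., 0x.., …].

t0 = [0xc4, 0x6c, 0x6c, 0x35, 0xcc, 0x58, 0x74, 0x4b]
t1 = [0xc4, 0x6c, 0xff, 0x7a, 0xd5, 0xf1, 0x74, 0x4b]
t2 = [0xd5, 0xd5, 0xf1, 0xf1, 0x3f, 0x74, 0x45, 0x4b]

RES = [ 0xd5  0xd5  0xf1  0xf1  0x3f  0x74  0x45  0x4b ]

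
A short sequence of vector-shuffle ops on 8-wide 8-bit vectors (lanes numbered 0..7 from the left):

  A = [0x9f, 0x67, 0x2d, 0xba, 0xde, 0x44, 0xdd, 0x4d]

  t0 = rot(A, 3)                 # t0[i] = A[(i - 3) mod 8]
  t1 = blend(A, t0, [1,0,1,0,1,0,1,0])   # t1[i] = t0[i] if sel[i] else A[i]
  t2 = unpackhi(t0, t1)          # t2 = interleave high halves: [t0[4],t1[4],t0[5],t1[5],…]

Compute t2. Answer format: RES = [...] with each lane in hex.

RES = [0x67, 0x67, 0x2d, 0x44, 0xba, 0xba, 0xde, 0x4d]

  t0: 44 dd 4d 9f 67 2d ba de
  t1: 44 67 4d ba 67 44 ba 4d
  t2: 67 67 2d 44 ba ba de 4d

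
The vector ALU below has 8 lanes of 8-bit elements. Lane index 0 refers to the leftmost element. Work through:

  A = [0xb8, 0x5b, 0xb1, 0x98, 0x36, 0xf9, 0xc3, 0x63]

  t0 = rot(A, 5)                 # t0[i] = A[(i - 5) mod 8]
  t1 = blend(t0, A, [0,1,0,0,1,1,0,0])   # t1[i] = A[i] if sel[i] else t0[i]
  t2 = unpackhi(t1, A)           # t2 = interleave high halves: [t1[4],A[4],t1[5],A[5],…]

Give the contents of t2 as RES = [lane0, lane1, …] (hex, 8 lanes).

→ t0 |98|36|f9|c3|63|b8|5b|b1|
→ t1 |98|5b|f9|c3|36|f9|5b|b1|
→ t2 |36|36|f9|f9|5b|c3|b1|63|

RES = [0x36, 0x36, 0xf9, 0xf9, 0x5b, 0xc3, 0xb1, 0x63]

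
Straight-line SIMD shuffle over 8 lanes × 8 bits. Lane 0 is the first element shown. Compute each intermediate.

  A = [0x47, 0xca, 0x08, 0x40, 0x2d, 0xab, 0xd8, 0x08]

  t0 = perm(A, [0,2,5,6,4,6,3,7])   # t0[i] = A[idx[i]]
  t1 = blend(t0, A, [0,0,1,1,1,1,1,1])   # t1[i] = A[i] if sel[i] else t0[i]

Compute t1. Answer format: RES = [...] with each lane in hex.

  t0: 47 08 ab d8 2d d8 40 08
  t1: 47 08 08 40 2d ab d8 08

RES = [ 0x47  0x08  0x08  0x40  0x2d  0xab  0xd8  0x08 ]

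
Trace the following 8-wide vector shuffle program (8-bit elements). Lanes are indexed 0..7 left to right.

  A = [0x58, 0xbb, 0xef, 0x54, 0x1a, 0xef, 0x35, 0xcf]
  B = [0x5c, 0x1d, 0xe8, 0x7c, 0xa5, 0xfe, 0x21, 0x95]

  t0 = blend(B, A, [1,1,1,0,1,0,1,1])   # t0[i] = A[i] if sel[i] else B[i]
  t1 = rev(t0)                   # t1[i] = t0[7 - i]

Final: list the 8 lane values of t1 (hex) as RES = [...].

RES = [ 0xcf  0x35  0xfe  0x1a  0x7c  0xef  0xbb  0x58 ]

→ t0 |58|bb|ef|7c|1a|fe|35|cf|
→ t1 |cf|35|fe|1a|7c|ef|bb|58|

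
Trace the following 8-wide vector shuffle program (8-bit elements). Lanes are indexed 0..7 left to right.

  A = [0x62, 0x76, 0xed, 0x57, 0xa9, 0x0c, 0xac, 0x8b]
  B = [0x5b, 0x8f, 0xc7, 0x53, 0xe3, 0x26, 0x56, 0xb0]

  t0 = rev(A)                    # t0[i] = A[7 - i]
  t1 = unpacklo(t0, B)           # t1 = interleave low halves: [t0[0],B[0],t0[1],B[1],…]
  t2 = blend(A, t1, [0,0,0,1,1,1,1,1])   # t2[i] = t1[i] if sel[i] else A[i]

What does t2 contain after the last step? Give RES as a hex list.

RES = [0x62, 0x76, 0xed, 0x8f, 0x0c, 0xc7, 0xa9, 0x53]

t0 = [0x8b, 0xac, 0x0c, 0xa9, 0x57, 0xed, 0x76, 0x62]
t1 = [0x8b, 0x5b, 0xac, 0x8f, 0x0c, 0xc7, 0xa9, 0x53]
t2 = [0x62, 0x76, 0xed, 0x8f, 0x0c, 0xc7, 0xa9, 0x53]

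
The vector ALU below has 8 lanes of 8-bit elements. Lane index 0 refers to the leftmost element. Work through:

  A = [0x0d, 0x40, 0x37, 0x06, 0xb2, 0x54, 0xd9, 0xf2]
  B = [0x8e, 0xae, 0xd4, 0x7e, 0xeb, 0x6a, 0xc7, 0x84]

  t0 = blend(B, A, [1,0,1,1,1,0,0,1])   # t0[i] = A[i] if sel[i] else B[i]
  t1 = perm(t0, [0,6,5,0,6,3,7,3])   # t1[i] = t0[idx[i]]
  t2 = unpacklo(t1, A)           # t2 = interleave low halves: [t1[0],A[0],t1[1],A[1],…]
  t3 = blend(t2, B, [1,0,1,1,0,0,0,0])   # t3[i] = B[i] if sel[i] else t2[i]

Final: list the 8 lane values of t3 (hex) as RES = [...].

  t0: 0d ae 37 06 b2 6a c7 f2
  t1: 0d c7 6a 0d c7 06 f2 06
  t2: 0d 0d c7 40 6a 37 0d 06
  t3: 8e 0d d4 7e 6a 37 0d 06

RES = [ 0x8e  0x0d  0xd4  0x7e  0x6a  0x37  0x0d  0x06 ]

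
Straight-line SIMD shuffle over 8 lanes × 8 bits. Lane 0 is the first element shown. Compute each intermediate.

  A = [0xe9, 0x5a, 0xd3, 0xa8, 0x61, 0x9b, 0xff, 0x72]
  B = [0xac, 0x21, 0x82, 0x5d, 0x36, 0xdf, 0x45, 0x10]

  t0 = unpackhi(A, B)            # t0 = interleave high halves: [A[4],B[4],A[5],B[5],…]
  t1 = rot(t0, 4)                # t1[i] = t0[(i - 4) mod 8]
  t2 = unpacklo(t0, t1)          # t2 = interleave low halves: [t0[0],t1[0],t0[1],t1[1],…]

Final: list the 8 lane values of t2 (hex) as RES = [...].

→ t0 |61|36|9b|df|ff|45|72|10|
→ t1 |ff|45|72|10|61|36|9b|df|
→ t2 |61|ff|36|45|9b|72|df|10|

RES = [ 0x61  0xff  0x36  0x45  0x9b  0x72  0xdf  0x10 ]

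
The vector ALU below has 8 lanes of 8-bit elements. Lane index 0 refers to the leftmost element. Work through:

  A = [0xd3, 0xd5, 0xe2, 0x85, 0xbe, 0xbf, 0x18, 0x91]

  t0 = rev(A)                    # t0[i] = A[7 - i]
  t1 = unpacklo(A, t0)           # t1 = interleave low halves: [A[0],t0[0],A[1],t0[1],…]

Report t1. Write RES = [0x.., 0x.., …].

RES = [0xd3, 0x91, 0xd5, 0x18, 0xe2, 0xbf, 0x85, 0xbe]

→ t0 |91|18|bf|be|85|e2|d5|d3|
→ t1 |d3|91|d5|18|e2|bf|85|be|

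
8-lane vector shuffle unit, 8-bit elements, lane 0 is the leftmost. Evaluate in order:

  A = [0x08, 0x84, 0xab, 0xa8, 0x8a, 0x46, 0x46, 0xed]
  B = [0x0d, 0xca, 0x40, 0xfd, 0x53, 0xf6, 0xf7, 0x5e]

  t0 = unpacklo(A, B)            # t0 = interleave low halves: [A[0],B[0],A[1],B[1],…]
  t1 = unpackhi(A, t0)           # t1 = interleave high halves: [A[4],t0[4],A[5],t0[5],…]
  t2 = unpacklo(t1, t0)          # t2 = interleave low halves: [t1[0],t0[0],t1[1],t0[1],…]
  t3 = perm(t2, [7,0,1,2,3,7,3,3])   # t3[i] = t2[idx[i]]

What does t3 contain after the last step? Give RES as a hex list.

  t0: 08 0d 84 ca ab 40 a8 fd
  t1: 8a ab 46 40 46 a8 ed fd
  t2: 8a 08 ab 0d 46 84 40 ca
  t3: ca 8a 08 ab 0d ca 0d 0d

RES = [0xca, 0x8a, 0x08, 0xab, 0x0d, 0xca, 0x0d, 0x0d]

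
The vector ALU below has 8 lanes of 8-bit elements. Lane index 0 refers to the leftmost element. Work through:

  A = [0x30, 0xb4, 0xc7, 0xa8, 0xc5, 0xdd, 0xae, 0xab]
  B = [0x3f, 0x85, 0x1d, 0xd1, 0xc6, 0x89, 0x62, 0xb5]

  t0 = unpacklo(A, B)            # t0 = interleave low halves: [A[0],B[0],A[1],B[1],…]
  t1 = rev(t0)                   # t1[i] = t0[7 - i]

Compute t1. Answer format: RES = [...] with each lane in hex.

→ t0 |30|3f|b4|85|c7|1d|a8|d1|
→ t1 |d1|a8|1d|c7|85|b4|3f|30|

RES = [ 0xd1  0xa8  0x1d  0xc7  0x85  0xb4  0x3f  0x30 ]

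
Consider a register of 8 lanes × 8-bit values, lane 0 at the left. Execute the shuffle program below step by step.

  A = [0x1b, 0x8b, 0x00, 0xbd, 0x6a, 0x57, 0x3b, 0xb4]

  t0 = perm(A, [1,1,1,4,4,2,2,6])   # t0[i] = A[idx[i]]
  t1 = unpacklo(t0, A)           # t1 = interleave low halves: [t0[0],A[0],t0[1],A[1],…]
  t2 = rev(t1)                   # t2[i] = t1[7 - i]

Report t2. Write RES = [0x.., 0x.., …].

t0 = [0x8b, 0x8b, 0x8b, 0x6a, 0x6a, 0x00, 0x00, 0x3b]
t1 = [0x8b, 0x1b, 0x8b, 0x8b, 0x8b, 0x00, 0x6a, 0xbd]
t2 = [0xbd, 0x6a, 0x00, 0x8b, 0x8b, 0x8b, 0x1b, 0x8b]

RES = [ 0xbd  0x6a  0x00  0x8b  0x8b  0x8b  0x1b  0x8b ]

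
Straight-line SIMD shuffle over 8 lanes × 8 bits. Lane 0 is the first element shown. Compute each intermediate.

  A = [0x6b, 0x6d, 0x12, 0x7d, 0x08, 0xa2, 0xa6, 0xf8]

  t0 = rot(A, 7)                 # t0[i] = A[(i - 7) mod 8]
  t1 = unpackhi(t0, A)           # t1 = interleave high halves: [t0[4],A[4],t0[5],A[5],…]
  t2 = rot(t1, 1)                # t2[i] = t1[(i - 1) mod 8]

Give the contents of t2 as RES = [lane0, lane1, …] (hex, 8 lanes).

RES = [ 0xf8  0xa2  0x08  0xa6  0xa2  0xf8  0xa6  0x6b ]

→ t0 |6d|12|7d|08|a2|a6|f8|6b|
→ t1 |a2|08|a6|a2|f8|a6|6b|f8|
→ t2 |f8|a2|08|a6|a2|f8|a6|6b|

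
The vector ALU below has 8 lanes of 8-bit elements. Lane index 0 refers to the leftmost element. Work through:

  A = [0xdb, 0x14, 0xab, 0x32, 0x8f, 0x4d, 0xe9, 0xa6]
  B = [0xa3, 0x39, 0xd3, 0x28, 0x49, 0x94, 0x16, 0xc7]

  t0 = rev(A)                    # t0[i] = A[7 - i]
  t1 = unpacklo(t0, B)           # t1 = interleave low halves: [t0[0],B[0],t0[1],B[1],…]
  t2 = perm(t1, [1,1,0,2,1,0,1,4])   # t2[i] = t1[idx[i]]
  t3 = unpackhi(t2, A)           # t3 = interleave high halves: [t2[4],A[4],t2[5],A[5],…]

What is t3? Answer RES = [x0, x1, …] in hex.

RES = [0xa3, 0x8f, 0xa6, 0x4d, 0xa3, 0xe9, 0x4d, 0xa6]

t0 = [0xa6, 0xe9, 0x4d, 0x8f, 0x32, 0xab, 0x14, 0xdb]
t1 = [0xa6, 0xa3, 0xe9, 0x39, 0x4d, 0xd3, 0x8f, 0x28]
t2 = [0xa3, 0xa3, 0xa6, 0xe9, 0xa3, 0xa6, 0xa3, 0x4d]
t3 = [0xa3, 0x8f, 0xa6, 0x4d, 0xa3, 0xe9, 0x4d, 0xa6]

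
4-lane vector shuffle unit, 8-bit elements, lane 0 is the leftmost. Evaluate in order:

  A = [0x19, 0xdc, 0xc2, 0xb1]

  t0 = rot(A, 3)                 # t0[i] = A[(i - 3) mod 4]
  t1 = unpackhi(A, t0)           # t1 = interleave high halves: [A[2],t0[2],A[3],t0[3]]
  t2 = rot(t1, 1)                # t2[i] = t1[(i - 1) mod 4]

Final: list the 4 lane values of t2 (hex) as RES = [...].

t0 = [0xdc, 0xc2, 0xb1, 0x19]
t1 = [0xc2, 0xb1, 0xb1, 0x19]
t2 = [0x19, 0xc2, 0xb1, 0xb1]

RES = [0x19, 0xc2, 0xb1, 0xb1]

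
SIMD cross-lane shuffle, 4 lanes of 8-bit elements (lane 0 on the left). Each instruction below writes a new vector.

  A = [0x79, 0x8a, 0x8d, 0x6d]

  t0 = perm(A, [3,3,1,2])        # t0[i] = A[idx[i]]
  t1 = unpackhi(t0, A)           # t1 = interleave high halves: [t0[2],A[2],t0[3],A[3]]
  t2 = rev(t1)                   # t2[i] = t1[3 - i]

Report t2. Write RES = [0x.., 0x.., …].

→ t0 |6d|6d|8a|8d|
→ t1 |8a|8d|8d|6d|
→ t2 |6d|8d|8d|8a|

RES = [0x6d, 0x8d, 0x8d, 0x8a]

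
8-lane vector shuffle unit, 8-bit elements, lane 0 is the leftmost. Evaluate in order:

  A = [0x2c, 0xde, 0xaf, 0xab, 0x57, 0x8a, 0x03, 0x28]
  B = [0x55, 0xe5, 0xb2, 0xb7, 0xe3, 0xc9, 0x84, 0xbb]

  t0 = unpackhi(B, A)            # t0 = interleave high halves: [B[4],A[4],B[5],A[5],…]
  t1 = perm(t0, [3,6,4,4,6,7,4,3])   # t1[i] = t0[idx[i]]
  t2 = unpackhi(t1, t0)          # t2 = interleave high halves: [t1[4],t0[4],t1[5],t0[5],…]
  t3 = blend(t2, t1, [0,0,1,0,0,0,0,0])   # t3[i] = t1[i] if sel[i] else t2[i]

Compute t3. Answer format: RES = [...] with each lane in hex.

RES = [ 0xbb  0x84  0x84  0x03  0x84  0xbb  0x8a  0x28 ]

t0 = [0xe3, 0x57, 0xc9, 0x8a, 0x84, 0x03, 0xbb, 0x28]
t1 = [0x8a, 0xbb, 0x84, 0x84, 0xbb, 0x28, 0x84, 0x8a]
t2 = [0xbb, 0x84, 0x28, 0x03, 0x84, 0xbb, 0x8a, 0x28]
t3 = [0xbb, 0x84, 0x84, 0x03, 0x84, 0xbb, 0x8a, 0x28]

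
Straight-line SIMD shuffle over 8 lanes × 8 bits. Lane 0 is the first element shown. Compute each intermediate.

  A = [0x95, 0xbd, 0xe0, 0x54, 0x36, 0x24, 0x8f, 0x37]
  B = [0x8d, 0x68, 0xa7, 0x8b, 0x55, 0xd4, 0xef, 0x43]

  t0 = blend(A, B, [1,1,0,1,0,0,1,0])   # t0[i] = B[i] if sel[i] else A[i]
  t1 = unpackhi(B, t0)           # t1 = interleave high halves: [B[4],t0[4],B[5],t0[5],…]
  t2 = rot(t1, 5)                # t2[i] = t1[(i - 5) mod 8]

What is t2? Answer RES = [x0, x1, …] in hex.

RES = [ 0x24  0xef  0xef  0x43  0x37  0x55  0x36  0xd4 ]

→ t0 |8d|68|e0|8b|36|24|ef|37|
→ t1 |55|36|d4|24|ef|ef|43|37|
→ t2 |24|ef|ef|43|37|55|36|d4|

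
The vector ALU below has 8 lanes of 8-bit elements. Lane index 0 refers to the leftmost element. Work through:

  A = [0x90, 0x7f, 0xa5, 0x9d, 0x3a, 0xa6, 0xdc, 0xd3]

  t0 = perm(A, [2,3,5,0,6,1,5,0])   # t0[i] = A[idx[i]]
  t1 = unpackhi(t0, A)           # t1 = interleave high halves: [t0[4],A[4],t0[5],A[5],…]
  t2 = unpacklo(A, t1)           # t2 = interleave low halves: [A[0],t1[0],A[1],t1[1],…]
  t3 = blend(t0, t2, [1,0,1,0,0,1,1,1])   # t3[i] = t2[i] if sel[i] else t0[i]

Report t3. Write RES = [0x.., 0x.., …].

→ t0 |a5|9d|a6|90|dc|7f|a6|90|
→ t1 |dc|3a|7f|a6|a6|dc|90|d3|
→ t2 |90|dc|7f|3a|a5|7f|9d|a6|
→ t3 |90|9d|7f|90|dc|7f|9d|a6|

RES = [0x90, 0x9d, 0x7f, 0x90, 0xdc, 0x7f, 0x9d, 0xa6]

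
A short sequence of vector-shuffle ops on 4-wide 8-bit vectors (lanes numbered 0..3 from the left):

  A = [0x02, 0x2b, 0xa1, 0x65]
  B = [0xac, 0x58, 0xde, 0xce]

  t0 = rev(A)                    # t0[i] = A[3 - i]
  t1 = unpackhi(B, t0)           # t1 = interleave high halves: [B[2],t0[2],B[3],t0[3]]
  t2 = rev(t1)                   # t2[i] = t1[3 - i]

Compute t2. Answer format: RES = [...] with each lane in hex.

  t0: 65 a1 2b 02
  t1: de 2b ce 02
  t2: 02 ce 2b de

RES = [0x02, 0xce, 0x2b, 0xde]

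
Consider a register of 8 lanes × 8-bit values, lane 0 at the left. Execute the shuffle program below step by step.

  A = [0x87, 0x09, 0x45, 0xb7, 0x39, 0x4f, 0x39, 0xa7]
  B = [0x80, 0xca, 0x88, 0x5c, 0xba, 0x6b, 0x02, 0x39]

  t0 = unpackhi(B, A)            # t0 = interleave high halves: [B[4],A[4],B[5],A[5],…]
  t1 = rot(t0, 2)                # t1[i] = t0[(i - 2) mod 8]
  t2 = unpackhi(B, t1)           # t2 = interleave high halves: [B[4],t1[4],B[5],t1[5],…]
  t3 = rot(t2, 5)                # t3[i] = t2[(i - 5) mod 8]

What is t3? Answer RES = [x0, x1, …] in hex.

RES = [ 0x4f  0x02  0x02  0x39  0x39  0xba  0x6b  0x6b ]

t0 = [0xba, 0x39, 0x6b, 0x4f, 0x02, 0x39, 0x39, 0xa7]
t1 = [0x39, 0xa7, 0xba, 0x39, 0x6b, 0x4f, 0x02, 0x39]
t2 = [0xba, 0x6b, 0x6b, 0x4f, 0x02, 0x02, 0x39, 0x39]
t3 = [0x4f, 0x02, 0x02, 0x39, 0x39, 0xba, 0x6b, 0x6b]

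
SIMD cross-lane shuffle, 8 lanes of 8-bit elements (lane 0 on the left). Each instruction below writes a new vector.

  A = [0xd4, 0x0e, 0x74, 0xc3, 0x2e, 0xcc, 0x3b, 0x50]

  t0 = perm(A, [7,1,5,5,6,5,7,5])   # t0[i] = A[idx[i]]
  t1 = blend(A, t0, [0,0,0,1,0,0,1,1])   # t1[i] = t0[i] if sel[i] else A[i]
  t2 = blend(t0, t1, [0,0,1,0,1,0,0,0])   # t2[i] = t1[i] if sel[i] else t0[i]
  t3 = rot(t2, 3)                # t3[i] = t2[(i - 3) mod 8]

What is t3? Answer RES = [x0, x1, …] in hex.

RES = [ 0xcc  0x50  0xcc  0x50  0x0e  0x74  0xcc  0x2e ]

t0 = [0x50, 0x0e, 0xcc, 0xcc, 0x3b, 0xcc, 0x50, 0xcc]
t1 = [0xd4, 0x0e, 0x74, 0xcc, 0x2e, 0xcc, 0x50, 0xcc]
t2 = [0x50, 0x0e, 0x74, 0xcc, 0x2e, 0xcc, 0x50, 0xcc]
t3 = [0xcc, 0x50, 0xcc, 0x50, 0x0e, 0x74, 0xcc, 0x2e]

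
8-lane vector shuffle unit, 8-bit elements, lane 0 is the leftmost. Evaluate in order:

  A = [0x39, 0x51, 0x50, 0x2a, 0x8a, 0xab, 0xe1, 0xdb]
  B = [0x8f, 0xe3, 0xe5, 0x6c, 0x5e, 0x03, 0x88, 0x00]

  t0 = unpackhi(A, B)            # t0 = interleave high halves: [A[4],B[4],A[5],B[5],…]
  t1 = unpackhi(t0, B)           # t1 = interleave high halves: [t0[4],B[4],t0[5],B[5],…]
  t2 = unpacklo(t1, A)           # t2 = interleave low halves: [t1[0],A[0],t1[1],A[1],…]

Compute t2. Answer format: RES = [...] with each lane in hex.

RES = [ 0xe1  0x39  0x5e  0x51  0x88  0x50  0x03  0x2a ]

  t0: 8a 5e ab 03 e1 88 db 00
  t1: e1 5e 88 03 db 88 00 00
  t2: e1 39 5e 51 88 50 03 2a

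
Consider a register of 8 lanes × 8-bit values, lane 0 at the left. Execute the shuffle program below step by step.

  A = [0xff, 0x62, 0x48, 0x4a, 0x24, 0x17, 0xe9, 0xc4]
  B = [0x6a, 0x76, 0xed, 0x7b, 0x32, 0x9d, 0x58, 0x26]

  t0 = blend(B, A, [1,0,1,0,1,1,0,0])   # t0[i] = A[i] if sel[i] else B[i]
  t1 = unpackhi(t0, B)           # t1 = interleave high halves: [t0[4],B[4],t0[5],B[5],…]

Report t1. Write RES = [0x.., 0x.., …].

→ t0 |ff|76|48|7b|24|17|58|26|
→ t1 |24|32|17|9d|58|58|26|26|

RES = [ 0x24  0x32  0x17  0x9d  0x58  0x58  0x26  0x26 ]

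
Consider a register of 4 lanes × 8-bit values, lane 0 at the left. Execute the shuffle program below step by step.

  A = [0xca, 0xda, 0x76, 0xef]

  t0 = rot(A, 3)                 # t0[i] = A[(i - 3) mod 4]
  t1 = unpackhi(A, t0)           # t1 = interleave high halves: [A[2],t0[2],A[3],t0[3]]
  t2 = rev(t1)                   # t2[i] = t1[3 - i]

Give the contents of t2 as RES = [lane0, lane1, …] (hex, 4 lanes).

→ t0 |da|76|ef|ca|
→ t1 |76|ef|ef|ca|
→ t2 |ca|ef|ef|76|

RES = [0xca, 0xef, 0xef, 0x76]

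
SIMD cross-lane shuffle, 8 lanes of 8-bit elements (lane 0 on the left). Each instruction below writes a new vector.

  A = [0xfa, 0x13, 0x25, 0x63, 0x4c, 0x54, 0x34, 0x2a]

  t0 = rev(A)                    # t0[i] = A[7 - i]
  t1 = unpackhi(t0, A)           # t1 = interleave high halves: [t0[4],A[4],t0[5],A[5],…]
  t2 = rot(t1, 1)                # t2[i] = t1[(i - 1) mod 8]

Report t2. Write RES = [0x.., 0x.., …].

RES = [0x2a, 0x63, 0x4c, 0x25, 0x54, 0x13, 0x34, 0xfa]

→ t0 |2a|34|54|4c|63|25|13|fa|
→ t1 |63|4c|25|54|13|34|fa|2a|
→ t2 |2a|63|4c|25|54|13|34|fa|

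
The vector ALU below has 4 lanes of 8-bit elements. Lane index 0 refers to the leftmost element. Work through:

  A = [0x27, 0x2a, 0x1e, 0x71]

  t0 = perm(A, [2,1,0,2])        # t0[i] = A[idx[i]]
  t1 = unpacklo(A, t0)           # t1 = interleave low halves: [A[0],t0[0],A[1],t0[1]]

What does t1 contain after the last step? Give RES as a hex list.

RES = [ 0x27  0x1e  0x2a  0x2a ]

→ t0 |1e|2a|27|1e|
→ t1 |27|1e|2a|2a|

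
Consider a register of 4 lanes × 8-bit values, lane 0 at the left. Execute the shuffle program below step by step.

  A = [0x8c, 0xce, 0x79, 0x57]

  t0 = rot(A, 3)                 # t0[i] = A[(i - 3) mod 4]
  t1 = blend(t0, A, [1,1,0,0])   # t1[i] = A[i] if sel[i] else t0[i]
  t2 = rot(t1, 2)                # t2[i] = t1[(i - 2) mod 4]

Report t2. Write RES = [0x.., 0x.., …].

RES = [ 0x57  0x8c  0x8c  0xce ]

  t0: ce 79 57 8c
  t1: 8c ce 57 8c
  t2: 57 8c 8c ce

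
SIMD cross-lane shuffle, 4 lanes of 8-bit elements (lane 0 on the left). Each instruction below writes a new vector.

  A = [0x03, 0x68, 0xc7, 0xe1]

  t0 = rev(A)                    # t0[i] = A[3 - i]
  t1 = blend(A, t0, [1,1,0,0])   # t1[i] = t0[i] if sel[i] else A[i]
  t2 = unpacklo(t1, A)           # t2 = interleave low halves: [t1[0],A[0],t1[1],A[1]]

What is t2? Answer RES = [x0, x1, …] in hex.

t0 = [0xe1, 0xc7, 0x68, 0x03]
t1 = [0xe1, 0xc7, 0xc7, 0xe1]
t2 = [0xe1, 0x03, 0xc7, 0x68]

RES = [ 0xe1  0x03  0xc7  0x68 ]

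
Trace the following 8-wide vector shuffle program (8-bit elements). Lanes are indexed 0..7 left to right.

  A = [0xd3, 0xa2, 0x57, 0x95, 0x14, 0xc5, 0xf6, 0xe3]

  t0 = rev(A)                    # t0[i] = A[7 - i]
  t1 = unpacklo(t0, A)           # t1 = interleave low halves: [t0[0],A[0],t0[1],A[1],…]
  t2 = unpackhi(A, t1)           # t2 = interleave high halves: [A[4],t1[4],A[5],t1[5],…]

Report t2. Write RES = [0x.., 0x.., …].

RES = [0x14, 0xc5, 0xc5, 0x57, 0xf6, 0x14, 0xe3, 0x95]

→ t0 |e3|f6|c5|14|95|57|a2|d3|
→ t1 |e3|d3|f6|a2|c5|57|14|95|
→ t2 |14|c5|c5|57|f6|14|e3|95|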